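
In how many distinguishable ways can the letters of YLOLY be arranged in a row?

The 5 letters of YLOLY have repeats: L appearing twice and Y appearing twice.
The number of distinct arrangements is 5!/(2!·2!) = 120/4 = 30.

30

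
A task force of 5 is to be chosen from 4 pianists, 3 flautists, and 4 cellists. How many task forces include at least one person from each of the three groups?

Total 5-person selections from all 11: C(11,5) = 462.
Selections missing a whole group: no pianists → C(7,5) = 21; no flautists → C(8,5) = 56; no cellists → C(7,5) = 21.
Add back selections omitting two groups (i.e. drawn from a single group): C(4,5) + C(3,5) + C(4,5) = 0.
By inclusion–exclusion: 462 − 98 + 0 = 364.

364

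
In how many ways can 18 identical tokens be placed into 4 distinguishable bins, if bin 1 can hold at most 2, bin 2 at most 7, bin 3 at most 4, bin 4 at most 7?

10

By stars and bars, unrestricted non-negative solutions to x_1+…+x_4 = 18 number C(18+3,3) = 1330.
Subtract solutions that violate a single cap (substitute x_i' = x_i − (cap_i+1)): x_1 ≥ 3 gives C(18,3) = 816; x_2 ≥ 8 gives C(13,3) = 286; x_3 ≥ 5 gives C(16,3) = 560; x_4 ≥ 8 gives C(13,3) = 286. Together 1948.
Add back pairs where two caps are both exceeded: 120 + 286 + 120 + 56 + 10 + 56 = 648.
Subtract triples: 10 + 0 + 10 + 0 = 20.
By inclusion–exclusion the count is 1330 − 1948 + 648 − 20 = 10.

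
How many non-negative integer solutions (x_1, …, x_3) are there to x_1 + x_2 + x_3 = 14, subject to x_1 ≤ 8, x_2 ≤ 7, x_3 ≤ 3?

Without the upper bounds there are C(16,2) = 120 ways to split 14 among 3 variables.
Subtract solutions that violate a single cap (substitute x_i' = x_i − (cap_i+1)): x_1 ≥ 9 gives C(7,2) = 21; x_2 ≥ 8 gives C(8,2) = 28; x_3 ≥ 4 gives C(12,2) = 66. Together 115.
Add back pairs where two caps are both exceeded: 0 + 3 + 6 = 9.
By inclusion–exclusion the count is 120 − 115 + 9 = 14.

14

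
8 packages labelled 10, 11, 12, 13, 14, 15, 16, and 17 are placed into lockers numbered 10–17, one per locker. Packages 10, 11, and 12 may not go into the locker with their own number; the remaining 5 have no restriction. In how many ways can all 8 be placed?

27240

Let Aᵢ (for i ∈ {10, 11, 12}) be the placements that put package i in its forbidden locker. Any j of these fix j positions, leaving (8−j)! ways to fill the rest, and there are C(3,j) ways to pick which j.
By inclusion–exclusion, the number of valid placements is Σ_{j=0}^{3} (−1)^j C(3,j)·(8−j)!.
Computing: 40320 − 15120 + 2160 − 120 = 27240.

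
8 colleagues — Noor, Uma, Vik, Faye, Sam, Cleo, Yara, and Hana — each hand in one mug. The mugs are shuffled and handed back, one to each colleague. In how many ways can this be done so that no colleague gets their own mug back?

14833

Let Aᵢ be the assignments in which colleague i gets their own mug. We want the size of the complement of A₁∪…∪A_8.
By inclusion–exclusion this is Σ_{j=0}^{8} (−1)^j C(8,j)·(8−j)!.
Computing: 40320 − 40320 + 20160 − 6720 + 1680 − 336 + 56 − 8 + 1 = 14833.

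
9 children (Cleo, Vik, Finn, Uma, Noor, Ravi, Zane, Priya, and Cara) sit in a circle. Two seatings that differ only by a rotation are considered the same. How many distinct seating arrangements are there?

Around a circle, 9 distinct people have 9!/9 = (8)! = 40320 rotationally distinct seatings.

40320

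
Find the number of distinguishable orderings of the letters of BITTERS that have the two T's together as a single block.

720

Treat the 2 copies of T as a single block. The multiset to arrange is then {TT, B, E, I, R, S}, 6 items in all.
All 6 items are distinct, so there are (6)! = 720 arrangements.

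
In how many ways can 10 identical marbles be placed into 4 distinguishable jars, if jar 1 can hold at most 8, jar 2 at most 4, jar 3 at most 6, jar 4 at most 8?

202

By stars and bars, unrestricted non-negative solutions to x_1+…+x_4 = 10 number C(10+3,3) = 286.
Subtract solutions that violate a single cap (substitute x_i' = x_i − (cap_i+1)): x_1 ≥ 9 gives C(4,3) = 4; x_2 ≥ 5 gives C(8,3) = 56; x_3 ≥ 7 gives C(6,3) = 20; x_4 ≥ 9 gives C(4,3) = 4. Together 84.
No two caps can be exceeded simultaneously, so the pair terms are all 0.
By inclusion–exclusion the count is 286 − 84 + 0 = 202.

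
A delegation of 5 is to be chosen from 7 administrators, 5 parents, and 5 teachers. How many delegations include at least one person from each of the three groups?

4375

With no constraint there are C(17,5) = 6188 possible selections.
Selections missing a whole group: no administrators → C(10,5) = 252; no parents → C(12,5) = 792; no teachers → C(12,5) = 792.
Add back selections omitting two groups (i.e. drawn from a single group): C(7,5) + C(5,5) + C(5,5) = 23.
By inclusion–exclusion: 6188 − 1836 + 23 = 4375.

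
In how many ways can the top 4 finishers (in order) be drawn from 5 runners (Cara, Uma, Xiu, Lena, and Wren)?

This is an ordered selection of 4 from 5: P(5,4).
That gives 5 × 4 × 3 × 2 = 120.

120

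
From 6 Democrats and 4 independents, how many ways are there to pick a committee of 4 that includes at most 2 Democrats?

115

Split by how many Democrats are chosen (0 through 2).
Sum: C(6,0)·C(4,4) + C(6,1)·C(4,3) + C(6,2)·C(4,2) = 1 + 24 + 90 = 115.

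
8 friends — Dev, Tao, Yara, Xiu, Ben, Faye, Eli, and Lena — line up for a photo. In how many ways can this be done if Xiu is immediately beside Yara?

10080

Glue Xiu and Yara into one block (2 internal orders), leaving 7 units to arrange in a row.
So the count is 2·(7)! = 10080.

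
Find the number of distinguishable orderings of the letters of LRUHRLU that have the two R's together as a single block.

Treat the 2 copies of R as a single block. The multiset to arrange is then {RR, H, L, L, U, U}, 6 items in all.
That gives (6)!/(2!·2!) = 180 arrangements.

180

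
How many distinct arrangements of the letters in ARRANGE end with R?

With the last slot taken by R, it remains to arrange the other 6 letters (ARANGE).
Those 6 letters have A appearing twice, giving (6)!/(2!) = 360.

360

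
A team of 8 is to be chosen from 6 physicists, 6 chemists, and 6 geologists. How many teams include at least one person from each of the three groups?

42273

Unrestricted: C(18,8) = 43758 ways to pick any 8 of the 18.
Subtract selections that omit an entire group: no physicists → C(12,8) = 495; no chemists → C(12,8) = 495; no geologists → C(12,8) = 495.
Add back selections omitting two groups (i.e. drawn from a single group): C(6,8) + C(6,8) + C(6,8) = 0.
By inclusion–exclusion: 43758 − 1485 + 0 = 42273.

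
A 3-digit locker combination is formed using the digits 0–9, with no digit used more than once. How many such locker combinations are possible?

720

Choose and order 3 of the 10 symbols: the first digit has 10 options, the next 9, then 8.
10 × 9 × 8 = 720.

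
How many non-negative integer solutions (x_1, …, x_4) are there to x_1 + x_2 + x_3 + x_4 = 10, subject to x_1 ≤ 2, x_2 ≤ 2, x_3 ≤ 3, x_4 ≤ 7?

Without the upper bounds there are C(13,3) = 286 ways to split 10 among 4 variables.
Subtract solutions that violate a single cap (substitute x_i' = x_i − (cap_i+1)): x_1 ≥ 3 gives C(10,3) = 120; x_2 ≥ 3 gives C(10,3) = 120; x_3 ≥ 4 gives C(9,3) = 84; x_4 ≥ 8 gives C(5,3) = 10. Together 334.
Add back pairs where two caps are both exceeded: 35 + 20 + 0 + 20 + 0 + 0 = 75.
Subtract triples: 1 + 0 + 0 + 0 = 1.
By inclusion–exclusion the count is 286 − 334 + 75 − 1 = 26.

26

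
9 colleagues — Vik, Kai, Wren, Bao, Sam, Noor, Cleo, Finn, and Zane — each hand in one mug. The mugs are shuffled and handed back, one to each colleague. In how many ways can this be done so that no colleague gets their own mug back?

133496

Let Aᵢ be the assignments in which colleague i gets their own mug. We want the size of the complement of A₁∪…∪A_9.
By inclusion–exclusion this is Σ_{j=0}^{9} (−1)^j C(9,j)·(9−j)!.
Computing: 362880 − 362880 + 181440 − 60480 + 15120 − 3024 + 504 − 72 + 9 − 1 = 133496.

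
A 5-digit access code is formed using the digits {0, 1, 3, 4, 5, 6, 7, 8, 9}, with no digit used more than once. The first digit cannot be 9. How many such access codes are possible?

13440

The first digit has 9−1 = 8 choices (anything except 9).
The remaining 4 digits are filled from the other 8 symbols without repetition: 8 × 7 × 6 × 5 = 1680.
Total: 8 × 1680 = 13440.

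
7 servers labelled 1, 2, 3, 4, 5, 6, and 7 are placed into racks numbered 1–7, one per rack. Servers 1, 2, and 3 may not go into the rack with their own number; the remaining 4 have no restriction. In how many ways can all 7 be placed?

Let Aᵢ (for i ∈ {1, 2, 3}) be the placements that put server i in its forbidden rack. Any j of these fix j positions, leaving (7−j)! ways to fill the rest, and there are C(3,j) ways to pick which j.
By inclusion–exclusion, the number of valid placements is Σ_{j=0}^{3} (−1)^j C(3,j)·(7−j)!.
Computing: 5040 − 2160 + 360 − 24 = 3216.

3216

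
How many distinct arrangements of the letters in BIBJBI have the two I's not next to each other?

Total arrangements of BIBJBI: 6!/(3!·2!) = 60.
Arrangements with the I's together: treat II as one letter, giving (5)!/(3!) = 20.
Hence 60 − 20 = 40.

40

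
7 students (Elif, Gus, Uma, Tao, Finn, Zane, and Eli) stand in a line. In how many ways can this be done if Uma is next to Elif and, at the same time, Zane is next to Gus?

Treat {Uma,Elif} as one block (2 orders) and {Zane,Gus} as another (2 orders).
That leaves 5 units to arrange: 2 × 2 × 5! = 4 × 120 = 480.

480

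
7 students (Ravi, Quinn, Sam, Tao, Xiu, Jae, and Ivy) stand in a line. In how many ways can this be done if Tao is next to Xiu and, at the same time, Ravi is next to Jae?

480

Treat {Tao,Xiu} as one block (2 orders) and {Ravi,Jae} as another (2 orders).
That leaves 5 units to arrange: 2 × 2 × 5! = 4 × 120 = 480.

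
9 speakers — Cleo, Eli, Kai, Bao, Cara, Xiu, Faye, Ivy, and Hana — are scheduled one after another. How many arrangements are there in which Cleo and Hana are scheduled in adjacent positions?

80640

Glue Cleo and Hana into one block (2 internal orders), leaving 8 units to arrange in a row.
So the count is 2·(8)! = 80640.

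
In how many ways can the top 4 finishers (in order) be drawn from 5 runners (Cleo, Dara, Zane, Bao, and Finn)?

120

This is an ordered selection of 4 from 5: P(5,4).
That gives 5 × 4 × 3 × 2 = 120.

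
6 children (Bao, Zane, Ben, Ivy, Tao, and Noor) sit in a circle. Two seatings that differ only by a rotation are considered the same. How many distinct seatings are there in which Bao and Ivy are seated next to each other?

48

Glue Bao and Ivy into a block (2 internal orders). Seating 5 units around a circle gives (4)! arrangements.
So 2 × (4)! = 2 × 24 = 48.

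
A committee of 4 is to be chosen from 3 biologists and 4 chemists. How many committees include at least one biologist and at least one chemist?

With no constraint there are C(7,4) = 35 possible selections.
Selections missing a whole group: no biologists → C(4,4) = 1; no chemists → C(3,4) = 0.
Both groups omitted at once is impossible, so 35 − 1 = 34.

34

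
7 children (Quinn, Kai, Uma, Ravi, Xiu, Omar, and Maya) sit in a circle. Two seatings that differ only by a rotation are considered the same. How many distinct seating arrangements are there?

720

Fix one person's seat to break rotational symmetry; the remaining 6 people can be arranged in (6)! = 720 ways.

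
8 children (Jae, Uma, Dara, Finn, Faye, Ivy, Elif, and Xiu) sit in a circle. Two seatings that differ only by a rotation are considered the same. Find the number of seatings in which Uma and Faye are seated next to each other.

1440

Glue Uma and Faye into a block (2 internal orders). Seating 7 units around a circle gives (6)! arrangements.
So 2 × (6)! = 2 × 720 = 1440.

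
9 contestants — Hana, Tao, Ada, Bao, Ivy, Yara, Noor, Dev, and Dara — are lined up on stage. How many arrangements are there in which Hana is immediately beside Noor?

80640

Place the 7 others and the Hana-Noor pair as 8 objects in a line; the pair has 2 internal arrangements.
That gives 2 × 8! = 2 × 40320 = 80640.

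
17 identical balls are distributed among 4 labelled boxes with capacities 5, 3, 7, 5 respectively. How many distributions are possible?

20

Without the upper bounds there are C(20,3) = 1140 ways to split 17 among 4 boxes.
Subtract solutions that violate a single cap (substitute x_i' = x_i − (cap_i+1)): x_1 ≥ 6 gives C(14,3) = 364; x_2 ≥ 4 gives C(16,3) = 560; x_3 ≥ 8 gives C(12,3) = 220; x_4 ≥ 6 gives C(14,3) = 364. Together 1508.
Add back pairs where two caps are both exceeded: 120 + 20 + 56 + 56 + 120 + 20 = 392.
Subtract triples: 0 + 4 + 0 + 0 = 4.
By inclusion–exclusion the count is 1140 − 1508 + 392 − 4 = 20.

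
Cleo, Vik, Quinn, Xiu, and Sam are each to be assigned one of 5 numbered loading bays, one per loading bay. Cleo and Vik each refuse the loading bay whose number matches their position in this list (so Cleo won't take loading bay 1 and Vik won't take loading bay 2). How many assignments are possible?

78

Let Aᵢ (for i ∈ {1, 2}) be the placements that put person i in their forbidden loading bay. Any j of these fix j positions, leaving (5−j)! ways to fill the rest, and there are C(2,j) ways to pick which j.
By inclusion–exclusion, the number of valid placements is Σ_{j=0}^{2} (−1)^j C(2,j)·(5−j)!.
Computing: 120 − 48 + 6 = 78.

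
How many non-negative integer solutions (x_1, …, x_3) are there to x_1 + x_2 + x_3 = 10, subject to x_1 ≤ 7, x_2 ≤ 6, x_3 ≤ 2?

Ignoring the caps, the number of non-negative solutions to x_1+…+x_3 = 10 is C(12,2) = 66.
Subtract solutions that violate a single cap (substitute x_i' = x_i − (cap_i+1)): x_1 ≥ 8 gives C(4,2) = 6; x_2 ≥ 7 gives C(5,2) = 10; x_3 ≥ 3 gives C(9,2) = 36. Together 52.
Add back pairs where two caps are both exceeded: 0 + 0 + 1 = 1.
By inclusion–exclusion the count is 66 − 52 + 1 = 15.

15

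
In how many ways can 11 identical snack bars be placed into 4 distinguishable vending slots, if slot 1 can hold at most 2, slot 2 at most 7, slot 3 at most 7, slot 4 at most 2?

By stars and bars, unrestricted non-negative solutions to x_1+…+x_4 = 11 number C(11+3,3) = 364.
Subtract solutions that violate a single cap (substitute x_i' = x_i − (cap_i+1)): x_1 ≥ 3 gives C(11,3) = 165; x_2 ≥ 8 gives C(6,3) = 20; x_3 ≥ 8 gives C(6,3) = 20; x_4 ≥ 3 gives C(11,3) = 165. Together 370.
Add back pairs where two caps are both exceeded: 1 + 1 + 56 + 0 + 1 + 1 = 60.
By inclusion–exclusion the count is 364 − 370 + 60 = 54.

54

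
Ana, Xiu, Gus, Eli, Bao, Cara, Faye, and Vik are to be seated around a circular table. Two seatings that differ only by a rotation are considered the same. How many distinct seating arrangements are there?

5040

Seat Ana anywhere (absorbing the rotational symmetry), then permute the other 7: (7)! = 5040.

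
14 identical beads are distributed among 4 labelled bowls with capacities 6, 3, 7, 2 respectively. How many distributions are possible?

Without the upper bounds there are C(17,3) = 680 ways to split 14 among 4 bowls.
Subtract solutions that violate a single cap (substitute x_i' = x_i − (cap_i+1)): x_1 ≥ 7 gives C(10,3) = 120; x_2 ≥ 4 gives C(13,3) = 286; x_3 ≥ 8 gives C(9,3) = 84; x_4 ≥ 3 gives C(14,3) = 364. Together 854.
Add back pairs where two caps are both exceeded: 20 + 0 + 35 + 10 + 120 + 20 = 205.
Subtract triples: 0 + 1 + 0 + 0 = 1.
By inclusion–exclusion the count is 680 − 854 + 205 − 1 = 30.

30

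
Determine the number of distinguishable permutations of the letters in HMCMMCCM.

HMCMMCCM has 8 letters with C appearing 3 times and M appearing 4 times.
Dividing 8! = 40320 by 4!·3! = 144 for the repeated letters gives 280.

280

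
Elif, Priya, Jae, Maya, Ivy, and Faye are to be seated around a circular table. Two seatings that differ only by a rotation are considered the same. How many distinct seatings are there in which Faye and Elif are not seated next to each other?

All circular seatings of 6 people number (5)! = 120.
Those with Faye next to Elif: fuse the pair into one unit and seat 5 units around a circle — 2·(4)! = 48.
Subtracting, 120 − 48 = 72.

72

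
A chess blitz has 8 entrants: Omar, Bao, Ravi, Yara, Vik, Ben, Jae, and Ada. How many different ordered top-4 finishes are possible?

1680

This is an ordered selection of 4 from 8: P(8,4).
That gives 8 × 7 × 6 × 5 = 1680.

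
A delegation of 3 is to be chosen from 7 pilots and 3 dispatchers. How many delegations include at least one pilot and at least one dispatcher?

With no constraint there are C(10,3) = 120 possible selections.
Subtract selections that omit an entire group: no pilots → C(3,3) = 1; no dispatchers → C(7,3) = 35.
Both groups omitted at once is impossible, so 120 − 36 = 84.

84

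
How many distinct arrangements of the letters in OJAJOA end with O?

With the last slot taken by O, it remains to arrange the other 5 letters (JAJOA).
Those 5 letters have A appearing twice and J appearing twice, giving (5)!/(2!·2!) = 30.

30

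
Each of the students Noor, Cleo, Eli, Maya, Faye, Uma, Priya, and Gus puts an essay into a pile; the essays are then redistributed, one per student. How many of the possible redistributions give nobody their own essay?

14833

Let Aᵢ be the assignments in which student i gets their own essay. We want the size of the complement of A₁∪…∪A_8.
By inclusion–exclusion this is Σ_{j=0}^{8} (−1)^j C(8,j)·(8−j)!.
Computing: 40320 − 40320 + 20160 − 6720 + 1680 − 336 + 56 − 8 + 1 = 14833.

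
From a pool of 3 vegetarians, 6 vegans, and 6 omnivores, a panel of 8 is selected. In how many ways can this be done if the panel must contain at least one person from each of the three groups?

5922

Total 8-person selections from all 15: C(15,8) = 6435.
Selections missing a whole group: no vegetarians → C(12,8) = 495; no vegans → C(9,8) = 9; no omnivores → C(9,8) = 9.
Add back selections omitting two groups (i.e. drawn from a single group): C(3,8) + C(6,8) + C(6,8) = 0.
By inclusion–exclusion: 6435 − 513 + 0 = 5922.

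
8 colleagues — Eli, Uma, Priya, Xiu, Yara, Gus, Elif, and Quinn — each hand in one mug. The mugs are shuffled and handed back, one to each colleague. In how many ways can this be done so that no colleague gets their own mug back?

This is the derangement count D_8: permutations of 8 items with no fixed point.
By inclusion–exclusion this is Σ_{j=0}^{8} (−1)^j C(8,j)·(8−j)!.
Computing: 40320 − 40320 + 20160 − 6720 + 1680 − 336 + 56 − 8 + 1 = 14833.

14833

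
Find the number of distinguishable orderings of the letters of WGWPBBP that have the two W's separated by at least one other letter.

450

There are 7!/(2!·2!·2!) = 630 arrangements of WGWPBBP in total.
If the two W's are adjacent, glue them into one block, leaving 6 items to arrange: (6)!/(2!·2!) = 180 ways.
Subtracting, 630 − 180 = 450 arrangements keep the W's apart.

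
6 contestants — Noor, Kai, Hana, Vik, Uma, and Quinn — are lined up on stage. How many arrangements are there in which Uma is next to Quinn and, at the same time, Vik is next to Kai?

96

Treat {Uma,Quinn} as one block (2 orders) and {Vik,Kai} as another (2 orders).
That leaves 4 units to arrange: 2 × 2 × 4! = 4 × 24 = 96.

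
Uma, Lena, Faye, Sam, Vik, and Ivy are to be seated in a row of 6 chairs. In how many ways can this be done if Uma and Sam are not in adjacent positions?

480

Of the 6! = 720 arrangements, those with Uma and Sam adjacent number 2 × 5! = 240 (treat the pair as a block with 2 internal orders).
Complementary counting: 720 − 240 = 480.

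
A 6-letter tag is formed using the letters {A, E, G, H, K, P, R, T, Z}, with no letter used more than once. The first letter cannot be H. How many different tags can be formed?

The first letter has 9−1 = 8 choices (anything except H).
The remaining 5 letters are filled from the other 8 symbols without repetition: 8 × 7 × 6 × 5 × 4 = 6720.
Total: 8 × 6720 = 53760.

53760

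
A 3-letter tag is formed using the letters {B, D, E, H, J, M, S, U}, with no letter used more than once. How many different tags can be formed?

336

With no repetition, fill the 3 letters in order: 8 choices, then 7, down to 6.
8 × 7 × 6 = 336.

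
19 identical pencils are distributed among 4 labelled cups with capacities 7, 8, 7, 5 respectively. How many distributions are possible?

Without the upper bounds there are C(22,3) = 1540 ways to split 19 among 4 cups.
Subtract solutions that violate a single cap (substitute x_i' = x_i − (cap_i+1)): x_1 ≥ 8 gives C(14,3) = 364; x_2 ≥ 9 gives C(13,3) = 286; x_3 ≥ 8 gives C(14,3) = 364; x_4 ≥ 6 gives C(16,3) = 560. Together 1574.
Add back pairs where two caps are both exceeded: 10 + 20 + 56 + 10 + 35 + 56 = 187.
By inclusion–exclusion the count is 1540 − 1574 + 187 = 153.

153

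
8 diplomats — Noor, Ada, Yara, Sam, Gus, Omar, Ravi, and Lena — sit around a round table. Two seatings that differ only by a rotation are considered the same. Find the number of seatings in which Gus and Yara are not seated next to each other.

3600

Without the restriction there are (7)! = 5040 seatings.
Seatings with Gus beside Yara: treat them as a block with 2 internal orders, giving 2 × (6)! = 1440.
Subtracting, 5040 − 1440 = 3600.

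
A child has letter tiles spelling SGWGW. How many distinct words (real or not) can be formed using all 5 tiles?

30

The 5 letters of SGWGW have repeats: G appearing twice and W appearing twice.
The number of distinct arrangements is 5!/(2!·2!) = 120/4 = 30.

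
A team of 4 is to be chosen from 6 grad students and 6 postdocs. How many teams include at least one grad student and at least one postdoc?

465

With no constraint there are C(12,4) = 495 possible selections.
Selections missing a whole group: no grad students → C(6,4) = 15; no postdocs → C(6,4) = 15.
Both groups omitted at once is impossible, so 495 − 30 = 465.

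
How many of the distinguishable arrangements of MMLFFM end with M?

With the last slot taken by M, it remains to arrange the other 5 letters (MLFFM).
Those 5 letters have F appearing twice and M appearing twice, giving (5)!/(2!·2!) = 30.

30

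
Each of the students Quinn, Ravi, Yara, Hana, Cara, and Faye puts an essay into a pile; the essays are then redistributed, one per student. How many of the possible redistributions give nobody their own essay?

Let Aᵢ be the assignments in which student i gets their own essay. We want the size of the complement of A₁∪…∪A_6.
By inclusion–exclusion this is Σ_{j=0}^{6} (−1)^j C(6,j)·(6−j)!.
Computing: 720 − 720 + 360 − 120 + 30 − 6 + 1 = 265.

265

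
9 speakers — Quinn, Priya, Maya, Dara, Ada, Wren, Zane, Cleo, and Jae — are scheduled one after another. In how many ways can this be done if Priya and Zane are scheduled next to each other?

Glue Priya and Zane into one block (2 internal orders), leaving 8 units to arrange in a row.
That gives 2 × 8! = 2 × 40320 = 80640.

80640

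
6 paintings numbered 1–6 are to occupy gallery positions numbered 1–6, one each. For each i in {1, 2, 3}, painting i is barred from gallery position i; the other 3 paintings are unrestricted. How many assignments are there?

Let Aᵢ (for i ∈ {1, 2, 3}) be the placements that put painting i in its forbidden gallery position. Any j of these fix j positions, leaving (6−j)! ways to fill the rest, and there are C(3,j) ways to pick which j.
By inclusion–exclusion, the number of valid placements is Σ_{j=0}^{3} (−1)^j C(3,j)·(6−j)!.
Computing: 720 − 360 + 72 − 6 = 426.

426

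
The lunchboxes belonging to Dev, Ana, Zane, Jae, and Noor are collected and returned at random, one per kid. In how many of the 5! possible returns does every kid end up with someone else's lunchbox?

Count assignments avoiding every fixed point. For any j of the 5 kids fixed to their own lunchbox, the other 5−j can be arranged in (5−j)! ways.
By inclusion–exclusion this is Σ_{j=0}^{5} (−1)^j C(5,j)·(5−j)!.
Computing: 120 − 120 + 60 − 20 + 5 − 1 = 44.

44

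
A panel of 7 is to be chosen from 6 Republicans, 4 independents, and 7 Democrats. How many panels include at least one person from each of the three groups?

Total 7-person selections from all 17: C(17,7) = 19448.
Subtract selections that omit an entire group: no Republicans → C(11,7) = 330; no independents → C(13,7) = 1716; no Democrats → C(10,7) = 120.
Add back selections omitting two groups (i.e. drawn from a single group): C(6,7) + C(4,7) + C(7,7) = 1.
By inclusion–exclusion: 19448 − 2166 + 1 = 17283.

17283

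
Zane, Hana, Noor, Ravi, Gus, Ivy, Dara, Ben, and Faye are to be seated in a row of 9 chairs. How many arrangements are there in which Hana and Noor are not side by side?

282240

There are 9! = 362880 arrangements in all. If Hana and Noor are adjacent, merging them into one block gives 2·(8)! = 80640 arrangements.
So 362880 − 80640 = 282240 arrangements keep them apart.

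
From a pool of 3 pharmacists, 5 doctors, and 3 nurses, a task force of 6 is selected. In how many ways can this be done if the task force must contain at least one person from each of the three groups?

Total 6-person selections from all 11: C(11,6) = 462.
Selections missing a whole group: no pharmacists → C(8,6) = 28; no doctors → C(6,6) = 1; no nurses → C(8,6) = 28.
Add back selections omitting two groups (i.e. drawn from a single group): C(3,6) + C(5,6) + C(3,6) = 0.
By inclusion–exclusion: 462 − 57 + 0 = 405.

405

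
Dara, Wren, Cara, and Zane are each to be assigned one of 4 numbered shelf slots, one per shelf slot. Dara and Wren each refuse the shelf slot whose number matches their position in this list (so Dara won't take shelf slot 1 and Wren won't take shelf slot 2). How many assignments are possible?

Let Aᵢ (for i ∈ {1, 2}) be the placements that put person i in their forbidden shelf slot. Any j of these fix j positions, leaving (4−j)! ways to fill the rest, and there are C(2,j) ways to pick which j.
By inclusion–exclusion, the number of valid placements is Σ_{j=0}^{2} (−1)^j C(2,j)·(4−j)!.
Computing: 24 − 12 + 2 = 14.

14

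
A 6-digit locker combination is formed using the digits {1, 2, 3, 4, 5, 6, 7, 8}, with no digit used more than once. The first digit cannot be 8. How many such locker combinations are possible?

17640

The first digit has 8−1 = 7 choices (anything except 8).
The remaining 5 digits are filled from the other 7 symbols without repetition: 7 × 6 × 5 × 4 × 3 = 2520.
Total: 7 × 2520 = 17640.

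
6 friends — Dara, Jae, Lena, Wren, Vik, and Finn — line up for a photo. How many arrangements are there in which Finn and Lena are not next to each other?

There are 6! = 720 arrangements in all. If Finn and Lena are adjacent, merging them into one block gives 2·(5)! = 240 arrangements.
Complementary counting: 720 − 240 = 480.

480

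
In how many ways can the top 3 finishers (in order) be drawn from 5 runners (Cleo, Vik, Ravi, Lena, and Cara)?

There are 5 choices for 1st place, 4 for 2nd, and 3 for 3rd.
That gives 5 × 4 × 3 = 60.

60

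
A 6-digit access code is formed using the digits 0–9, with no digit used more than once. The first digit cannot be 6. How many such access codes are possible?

136080

The first digit has 10−1 = 9 choices (anything except 6).
The remaining 5 digits are filled from the other 9 symbols without repetition: 9 × 8 × 7 × 6 × 5 = 15120.
Total: 9 × 15120 = 136080.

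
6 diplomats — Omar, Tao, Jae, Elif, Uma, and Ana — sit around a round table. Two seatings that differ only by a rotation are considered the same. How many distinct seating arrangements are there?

120

Around a circle, 6 distinct people have 6!/6 = (5)! = 120 rotationally distinct seatings.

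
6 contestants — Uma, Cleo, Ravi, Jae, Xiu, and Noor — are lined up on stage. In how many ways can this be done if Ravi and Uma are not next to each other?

480

Of the 6! = 720 arrangements, those with Ravi and Uma adjacent number 2 × 5! = 240 (treat the pair as a block with 2 internal orders).
So 720 − 240 = 480 arrangements keep them apart.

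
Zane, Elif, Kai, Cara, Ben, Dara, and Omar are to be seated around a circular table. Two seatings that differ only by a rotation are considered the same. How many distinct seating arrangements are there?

Around a circle, 7 distinct people have 7!/7 = (6)! = 720 rotationally distinct seatings.

720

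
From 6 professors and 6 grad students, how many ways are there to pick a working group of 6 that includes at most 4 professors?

Split by how many professors are chosen (0 through 4).
Sum: C(6,0)·C(6,6) + C(6,1)·C(6,5) + C(6,2)·C(6,4) + C(6,3)·C(6,3) + C(6,4)·C(6,2) = 1 + 36 + 225 + 400 + 225 = 887.

887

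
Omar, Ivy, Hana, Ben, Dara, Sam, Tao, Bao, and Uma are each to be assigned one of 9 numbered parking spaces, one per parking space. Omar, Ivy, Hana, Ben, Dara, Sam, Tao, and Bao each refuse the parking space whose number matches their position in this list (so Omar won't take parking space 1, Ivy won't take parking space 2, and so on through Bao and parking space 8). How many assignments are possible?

148329

Let Aᵢ (for 1 ≤ i ≤ 8) be the placements that put person i in their forbidden parking space. Any j of these fix j positions, leaving (9−j)! ways to fill the rest, and there are C(8,j) ways to pick which j.
By inclusion–exclusion, the number of valid placements is Σ_{j=0}^{8} (−1)^j C(8,j)·(9−j)!.
Computing: 362880 − 322560 + 141120 − 40320 + 8400 − 1344 + 168 − 16 + 1 = 148329.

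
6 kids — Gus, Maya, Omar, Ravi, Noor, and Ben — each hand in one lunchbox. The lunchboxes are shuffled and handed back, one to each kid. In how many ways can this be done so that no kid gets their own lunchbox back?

Let Aᵢ be the assignments in which kid i gets their own lunchbox. We want the size of the complement of A₁∪…∪A_6.
By inclusion–exclusion this is Σ_{j=0}^{6} (−1)^j C(6,j)·(6−j)!.
Computing: 720 − 720 + 360 − 120 + 30 − 6 + 1 = 265.

265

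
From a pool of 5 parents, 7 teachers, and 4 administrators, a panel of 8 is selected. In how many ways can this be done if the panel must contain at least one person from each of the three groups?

12201

With no constraint there are C(16,8) = 12870 possible selections.
Subtract selections that omit an entire group: no parents → C(11,8) = 165; no teachers → C(9,8) = 9; no administrators → C(12,8) = 495.
Add back selections omitting two groups (i.e. drawn from a single group): C(5,8) + C(7,8) + C(4,8) = 0.
By inclusion–exclusion: 12870 − 669 + 0 = 12201.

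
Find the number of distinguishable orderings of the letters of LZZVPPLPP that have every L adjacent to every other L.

840

Treat the 2 copies of L as a single block. The multiset to arrange is then {LL, P, P, P, P, V, Z, Z}, 8 items in all.
That gives (8)!/(4!·2!) = 840 arrangements.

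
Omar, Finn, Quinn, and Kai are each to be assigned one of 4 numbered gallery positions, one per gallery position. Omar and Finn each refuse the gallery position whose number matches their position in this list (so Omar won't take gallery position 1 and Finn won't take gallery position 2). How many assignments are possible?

14

Let Aᵢ (for i ∈ {1, 2}) be the placements that put person i in their forbidden gallery position. Any j of these fix j positions, leaving (4−j)! ways to fill the rest, and there are C(2,j) ways to pick which j.
By inclusion–exclusion, the number of valid placements is Σ_{j=0}^{2} (−1)^j C(2,j)·(4−j)!.
Computing: 24 − 12 + 2 = 14.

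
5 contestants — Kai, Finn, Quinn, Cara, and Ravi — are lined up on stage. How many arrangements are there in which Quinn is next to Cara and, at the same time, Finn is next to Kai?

24

Treat {Quinn,Cara} as one block (2 orders) and {Finn,Kai} as another (2 orders).
That leaves 3 units to arrange: 2 × 2 × 3! = 4 × 6 = 24.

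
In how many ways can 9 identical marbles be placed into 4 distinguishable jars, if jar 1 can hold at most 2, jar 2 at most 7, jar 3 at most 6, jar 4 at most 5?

103

By stars and bars, unrestricted non-negative solutions to x_1+…+x_4 = 9 number C(9+3,3) = 220.
Subtract solutions that violate a single cap (substitute x_i' = x_i − (cap_i+1)): x_1 ≥ 3 gives C(9,3) = 84; x_2 ≥ 8 gives C(4,3) = 4; x_3 ≥ 7 gives C(5,3) = 10; x_4 ≥ 6 gives C(6,3) = 20. Together 118.
Add back pairs where two caps are both exceeded: 0 + 0 + 1 + 0 + 0 + 0 = 1.
By inclusion–exclusion the count is 220 − 118 + 1 = 103.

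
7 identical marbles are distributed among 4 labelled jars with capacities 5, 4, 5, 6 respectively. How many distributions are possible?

101

Without the upper bounds there are C(10,3) = 120 ways to split 7 among 4 jars.
Subtract solutions that violate a single cap (substitute x_i' = x_i − (cap_i+1)): x_1 ≥ 6 gives C(4,3) = 4; x_2 ≥ 5 gives C(5,3) = 10; x_3 ≥ 6 gives C(4,3) = 4; x_4 ≥ 7 gives C(3,3) = 1. Together 19.
No two caps can be exceeded simultaneously, so the pair terms are all 0.
By inclusion–exclusion the count is 120 − 19 + 0 = 101.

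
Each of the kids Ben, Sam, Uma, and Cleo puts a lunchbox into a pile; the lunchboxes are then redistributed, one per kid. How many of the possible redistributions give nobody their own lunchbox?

Let Aᵢ be the assignments in which kid i gets their own lunchbox. We want the size of the complement of A₁∪…∪A_4.
By inclusion–exclusion this is Σ_{j=0}^{4} (−1)^j C(4,j)·(4−j)!.
Computing: 24 − 24 + 12 − 4 + 1 = 9.

9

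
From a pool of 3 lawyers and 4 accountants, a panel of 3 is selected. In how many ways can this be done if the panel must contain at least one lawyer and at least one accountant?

30

Unrestricted: C(7,3) = 35 ways to pick any 3 of the 7.
Subtract selections that omit an entire group: no lawyers → C(4,3) = 4; no accountants → C(3,3) = 1.
Both groups omitted at once is impossible, so 35 − 5 = 30.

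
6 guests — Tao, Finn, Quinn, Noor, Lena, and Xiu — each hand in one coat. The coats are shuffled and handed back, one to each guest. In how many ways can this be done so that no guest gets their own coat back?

Let Aᵢ be the assignments in which guest i gets their own coat. We want the size of the complement of A₁∪…∪A_6.
By inclusion–exclusion this is Σ_{j=0}^{6} (−1)^j C(6,j)·(6−j)!.
Computing: 720 − 720 + 360 − 120 + 30 − 6 + 1 = 265.

265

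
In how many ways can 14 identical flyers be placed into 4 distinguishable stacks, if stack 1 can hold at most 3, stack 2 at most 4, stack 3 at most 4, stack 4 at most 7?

34

Without the upper bounds there are C(17,3) = 680 ways to split 14 among 4 stacks.
Subtract solutions that violate a single cap (substitute x_i' = x_i − (cap_i+1)): x_1 ≥ 4 gives C(13,3) = 286; x_2 ≥ 5 gives C(12,3) = 220; x_3 ≥ 5 gives C(12,3) = 220; x_4 ≥ 8 gives C(9,3) = 84. Together 810.
Add back pairs where two caps are both exceeded: 56 + 56 + 10 + 35 + 4 + 4 = 165.
Subtract triples: 1 + 0 + 0 + 0 = 1.
By inclusion–exclusion the count is 680 − 810 + 165 − 1 = 34.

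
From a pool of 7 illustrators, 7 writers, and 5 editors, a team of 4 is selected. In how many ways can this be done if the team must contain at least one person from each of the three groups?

1960

Unrestricted: C(19,4) = 3876 ways to pick any 4 of the 19.
Subtract selections that omit an entire group: no illustrators → C(12,4) = 495; no writers → C(12,4) = 495; no editors → C(14,4) = 1001.
Add back selections omitting two groups (i.e. drawn from a single group): C(7,4) + C(7,4) + C(5,4) = 75.
By inclusion–exclusion: 3876 − 1991 + 75 = 1960.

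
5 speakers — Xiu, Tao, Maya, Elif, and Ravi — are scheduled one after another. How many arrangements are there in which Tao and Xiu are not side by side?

72

There are 5! = 120 arrangements in all. If Tao and Xiu are adjacent, merging them into one block gives 2·(4)! = 48 arrangements.
So 120 − 48 = 72 arrangements keep them apart.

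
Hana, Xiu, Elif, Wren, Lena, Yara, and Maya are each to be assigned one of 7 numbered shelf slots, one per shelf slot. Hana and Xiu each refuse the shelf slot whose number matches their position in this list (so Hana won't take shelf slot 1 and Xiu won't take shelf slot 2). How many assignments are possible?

3720

Let Aᵢ (for i ∈ {1, 2}) be the placements that put person i in their forbidden shelf slot. Any j of these fix j positions, leaving (7−j)! ways to fill the rest, and there are C(2,j) ways to pick which j.
By inclusion–exclusion, the number of valid placements is Σ_{j=0}^{2} (−1)^j C(2,j)·(7−j)!.
Computing: 5040 − 1440 + 120 = 3720.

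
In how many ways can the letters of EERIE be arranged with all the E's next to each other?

Treat the 3 copies of E as a single block. The multiset to arrange is then {EEE, I, R}, 3 items in all.
All 3 items are distinct, so there are (3)! = 6 arrangements.

6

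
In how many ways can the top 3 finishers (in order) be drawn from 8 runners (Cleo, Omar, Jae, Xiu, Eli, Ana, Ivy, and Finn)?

336

There are 8 choices for 1st place, 7 for 2nd, and 6 for 3rd.
That gives 8 × 7 × 6 = 336.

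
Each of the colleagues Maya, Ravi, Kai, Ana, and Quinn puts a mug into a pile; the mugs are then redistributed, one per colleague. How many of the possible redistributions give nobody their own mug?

44

Let Aᵢ be the assignments in which colleague i gets their own mug. We want the size of the complement of A₁∪…∪A_5.
By inclusion–exclusion this is Σ_{j=0}^{5} (−1)^j C(5,j)·(5−j)!.
Computing: 120 − 120 + 60 − 20 + 5 − 1 = 44.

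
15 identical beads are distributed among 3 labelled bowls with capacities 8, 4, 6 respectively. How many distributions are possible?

10

Ignoring the caps, the number of non-negative solutions to x_1+…+x_3 = 15 is C(17,2) = 136.
Subtract solutions that violate a single cap (substitute x_i' = x_i − (cap_i+1)): x_1 ≥ 9 gives C(8,2) = 28; x_2 ≥ 5 gives C(12,2) = 66; x_3 ≥ 7 gives C(10,2) = 45. Together 139.
Add back pairs where two caps are both exceeded: 3 + 0 + 10 = 13.
By inclusion–exclusion the count is 136 − 139 + 13 = 10.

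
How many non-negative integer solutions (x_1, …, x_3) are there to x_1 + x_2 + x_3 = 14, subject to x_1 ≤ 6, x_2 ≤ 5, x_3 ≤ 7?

15

Ignoring the caps, the number of non-negative solutions to x_1+…+x_3 = 14 is C(16,2) = 120.
Subtract solutions that violate a single cap (substitute x_i' = x_i − (cap_i+1)): x_1 ≥ 7 gives C(9,2) = 36; x_2 ≥ 6 gives C(10,2) = 45; x_3 ≥ 8 gives C(8,2) = 28. Together 109.
Add back pairs where two caps are both exceeded: 3 + 0 + 1 = 4.
By inclusion–exclusion the count is 120 − 109 + 4 = 15.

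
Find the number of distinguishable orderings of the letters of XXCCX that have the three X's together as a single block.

Treat the 3 copies of X as a single block. The multiset to arrange is then {XXX, C, C}, 3 items in all.
That gives (3)!/(2!) = 3 arrangements.

3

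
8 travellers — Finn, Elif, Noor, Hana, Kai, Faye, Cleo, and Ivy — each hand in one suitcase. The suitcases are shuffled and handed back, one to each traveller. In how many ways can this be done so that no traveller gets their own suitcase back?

14833

Let Aᵢ be the assignments in which traveller i gets their own suitcase. We want the size of the complement of A₁∪…∪A_8.
By inclusion–exclusion this is Σ_{j=0}^{8} (−1)^j C(8,j)·(8−j)!.
Computing: 40320 − 40320 + 20160 − 6720 + 1680 − 336 + 56 − 8 + 1 = 14833.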